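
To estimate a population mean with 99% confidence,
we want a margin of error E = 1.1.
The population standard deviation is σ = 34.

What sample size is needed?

Answer: n = 6340

Derivation:
z_0.005 = 2.576
n = (z×σ/E)² = (2.576×34/1.1)²
n = 6339.6339
Round up: n = 6340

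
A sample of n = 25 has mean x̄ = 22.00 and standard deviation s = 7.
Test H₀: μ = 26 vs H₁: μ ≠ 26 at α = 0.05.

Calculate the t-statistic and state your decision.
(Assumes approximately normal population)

Answer: t = -2.8571, reject H₀

Derivation:
df = n - 1 = 24
SE = s/√n = 7/√25 = 1.4000
t = (x̄ - μ₀)/SE = (22.00 - 26)/1.4000 = -2.8571
Critical value: t_{0.025,24} = ±2.064
p-value ≈ 0.0087
Decision: reject H₀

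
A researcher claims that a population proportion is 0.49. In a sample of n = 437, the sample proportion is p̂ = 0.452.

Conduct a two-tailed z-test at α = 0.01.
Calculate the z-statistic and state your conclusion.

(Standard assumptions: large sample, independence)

Answer: z = -1.5891, fail to reject H₀

Derivation:
H₀: p = 0.49, H₁: p ≠ 0.49
Standard error: SE = √(p₀(1-p₀)/n) = √(0.49×0.51/437) = 0.023913
z-statistic: z = (p̂ - p₀)/SE = (0.452 - 0.49)/0.023913 = -1.5891
Critical value: z_0.005 = ±2.576
p-value = 0.1120
Decision: fail to reject H₀ at α = 0.01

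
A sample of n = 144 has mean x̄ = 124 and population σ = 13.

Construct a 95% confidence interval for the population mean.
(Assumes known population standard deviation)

Confidence level: 95%, α = 0.05
z_0.025 = 1.960
SE = σ/√n = 13/√144 = 1.0833
Margin of error = 1.960 × 1.0833 = 2.1233
CI: x̄ ± margin = 124 ± 2.1233
CI: (121.8767, 126.1233)

Answer: (121.8767, 126.1233)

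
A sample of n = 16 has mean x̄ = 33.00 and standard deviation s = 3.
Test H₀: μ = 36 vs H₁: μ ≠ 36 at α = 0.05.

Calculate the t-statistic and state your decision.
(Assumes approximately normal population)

Answer: t = -4.0000, reject H₀

Derivation:
df = n - 1 = 15
SE = s/√n = 3/√16 = 0.7500
t = (x̄ - μ₀)/SE = (33.00 - 36)/0.7500 = -4.0000
Critical value: t_{0.025,15} = ±2.131
p-value ≈ 0.0012
Decision: reject H₀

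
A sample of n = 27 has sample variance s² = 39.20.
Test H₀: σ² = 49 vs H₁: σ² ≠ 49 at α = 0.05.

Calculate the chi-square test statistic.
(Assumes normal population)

df = n - 1 = 26
χ² = (n-1)s²/σ₀² = 26×39.20/49 = 20.8000
Critical values: χ²_{0.975,26} = 13.844, χ²_{0.025,26} = 41.923
Rejection region: χ² < 13.844 or χ² > 41.923
Decision: fail to reject H₀

Answer: χ² = 20.8000, fail to reject H₀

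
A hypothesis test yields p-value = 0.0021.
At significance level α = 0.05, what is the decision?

Compare p-value to α:
0.0021 < 0.05
Decision: reject H₀

Answer: reject H₀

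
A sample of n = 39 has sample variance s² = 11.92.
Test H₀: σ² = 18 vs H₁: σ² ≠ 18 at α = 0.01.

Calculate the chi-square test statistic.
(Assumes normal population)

Answer: χ² = 25.1644, fail to reject H₀

Derivation:
df = n - 1 = 38
χ² = (n-1)s²/σ₀² = 38×11.92/18 = 25.1644
Critical values: χ²_{0.995,38} = 19.289, χ²_{0.005,38} = 64.181
Rejection region: χ² < 19.289 or χ² > 64.181
Decision: fail to reject H₀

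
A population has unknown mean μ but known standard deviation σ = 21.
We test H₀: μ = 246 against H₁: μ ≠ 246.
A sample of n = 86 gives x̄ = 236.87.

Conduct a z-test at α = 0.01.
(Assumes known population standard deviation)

Standard error: SE = σ/√n = 21/√86 = 2.2645
z-statistic: z = (x̄ - μ₀)/SE = (236.87 - 246)/2.2645 = -4.0318
Critical value: ±2.576
p-value = 0.0001
Decision: reject H₀

Answer: z = -4.0318, reject H₀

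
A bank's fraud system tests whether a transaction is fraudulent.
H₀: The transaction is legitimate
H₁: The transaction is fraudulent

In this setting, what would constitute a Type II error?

Type I error (α): Rejecting H₀ when H₀ is true
Type II error (β): Failing to reject H₀ when H₁ is true

Answer: Allowing a fraudulent transaction to go through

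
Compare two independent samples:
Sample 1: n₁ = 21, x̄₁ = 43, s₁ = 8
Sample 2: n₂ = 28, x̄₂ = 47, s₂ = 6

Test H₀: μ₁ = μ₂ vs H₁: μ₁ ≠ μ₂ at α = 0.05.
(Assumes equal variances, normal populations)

Pooled variance: s²_p = [20×8² + 27×6²]/(47) = 47.9149
s_p = 6.9221
SE = s_p×√(1/n₁ + 1/n₂) = 6.9221×√(1/21 + 1/28) = 1.9982
t = (x̄₁ - x̄₂)/SE = (43 - 47)/1.9982 = -2.0018
df = 47, t-critical = ±2.012
Decision: fail to reject H₀

Answer: t = -2.0018, fail to reject H₀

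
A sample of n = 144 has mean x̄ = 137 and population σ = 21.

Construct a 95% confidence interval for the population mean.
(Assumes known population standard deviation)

Confidence level: 95%, α = 0.05
z_0.025 = 1.960
SE = σ/√n = 21/√144 = 1.7500
Margin of error = 1.960 × 1.7500 = 3.4300
CI: x̄ ± margin = 137 ± 3.4300
CI: (133.5700, 140.4300)

Answer: (133.5700, 140.4300)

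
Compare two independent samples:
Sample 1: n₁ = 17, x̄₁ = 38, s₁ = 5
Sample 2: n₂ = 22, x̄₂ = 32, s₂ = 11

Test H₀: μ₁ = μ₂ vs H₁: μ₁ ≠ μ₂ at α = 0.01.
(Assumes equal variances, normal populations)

Answer: t = 2.0841, fail to reject H₀

Derivation:
Pooled variance: s²_p = [16×5² + 21×11²]/(37) = 79.4865
s_p = 8.9155
SE = s_p×√(1/n₁ + 1/n₂) = 8.9155×√(1/17 + 1/22) = 2.8790
t = (x̄₁ - x̄₂)/SE = (38 - 32)/2.8790 = 2.0841
df = 37, t-critical = ±2.715
Decision: fail to reject H₀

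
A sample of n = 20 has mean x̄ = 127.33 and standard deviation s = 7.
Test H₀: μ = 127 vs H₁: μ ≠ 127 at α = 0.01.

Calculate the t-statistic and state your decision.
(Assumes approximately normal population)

Answer: t = 0.2108, fail to reject H₀

Derivation:
df = n - 1 = 19
SE = s/√n = 7/√20 = 1.5652
t = (x̄ - μ₀)/SE = (127.33 - 127)/1.5652 = 0.2108
Critical value: t_{0.005,19} = ±2.861
p-value ≈ 0.8353
Decision: fail to reject H₀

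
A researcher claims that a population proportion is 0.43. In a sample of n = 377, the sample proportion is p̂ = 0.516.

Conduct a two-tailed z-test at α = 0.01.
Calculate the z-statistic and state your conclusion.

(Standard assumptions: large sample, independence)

H₀: p = 0.43, H₁: p ≠ 0.43
Standard error: SE = √(p₀(1-p₀)/n) = √(0.43×0.57/377) = 0.025498
z-statistic: z = (p̂ - p₀)/SE = (0.516 - 0.43)/0.025498 = 3.3728
Critical value: z_0.005 = ±2.576
p-value = 0.0007
Decision: reject H₀ at α = 0.01

Answer: z = 3.3728, reject H₀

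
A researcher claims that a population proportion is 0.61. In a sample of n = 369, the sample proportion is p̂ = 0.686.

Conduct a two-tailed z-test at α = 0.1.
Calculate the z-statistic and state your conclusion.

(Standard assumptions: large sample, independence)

Answer: z = 2.9932, reject H₀

Derivation:
H₀: p = 0.61, H₁: p ≠ 0.61
Standard error: SE = √(p₀(1-p₀)/n) = √(0.61×0.39/369) = 0.025391
z-statistic: z = (p̂ - p₀)/SE = (0.686 - 0.61)/0.025391 = 2.9932
Critical value: z_0.05 = ±1.645
p-value = 0.0028
Decision: reject H₀ at α = 0.1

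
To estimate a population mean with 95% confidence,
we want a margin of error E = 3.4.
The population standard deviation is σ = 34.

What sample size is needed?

Answer: n = 385

Derivation:
z_0.025 = 1.960
n = (z×σ/E)² = (1.960×34/3.4)²
n = 384.1600
Round up: n = 385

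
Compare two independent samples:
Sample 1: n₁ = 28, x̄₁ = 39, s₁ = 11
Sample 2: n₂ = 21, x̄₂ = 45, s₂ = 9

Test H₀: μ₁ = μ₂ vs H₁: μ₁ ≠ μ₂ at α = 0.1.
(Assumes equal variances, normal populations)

Pooled variance: s²_p = [27×11² + 20×9²]/(47) = 103.9787
s_p = 10.1970
SE = s_p×√(1/n₁ + 1/n₂) = 10.1970×√(1/28 + 1/21) = 2.9436
t = (x̄₁ - x̄₂)/SE = (39 - 45)/2.9436 = -2.0383
df = 47, t-critical = ±1.678
Decision: reject H₀

Answer: t = -2.0383, reject H₀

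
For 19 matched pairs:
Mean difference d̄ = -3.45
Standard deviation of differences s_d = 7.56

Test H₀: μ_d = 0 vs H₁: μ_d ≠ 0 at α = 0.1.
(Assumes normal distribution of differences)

Answer: t = -1.9892, reject H₀

Derivation:
df = n - 1 = 18
SE = s_d/√n = 7.56/√19 = 1.7344
t = d̄/SE = -3.45/1.7344 = -1.9892
Critical value: t_{0.05,18} = ±1.734
p-value ≈ 0.0621
Decision: reject H₀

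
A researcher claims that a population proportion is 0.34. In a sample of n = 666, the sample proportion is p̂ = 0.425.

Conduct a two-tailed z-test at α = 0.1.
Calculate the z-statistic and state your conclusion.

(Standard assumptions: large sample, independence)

Answer: z = 4.6306, reject H₀

Derivation:
H₀: p = 0.34, H₁: p ≠ 0.34
Standard error: SE = √(p₀(1-p₀)/n) = √(0.34×0.66/666) = 0.018356
z-statistic: z = (p̂ - p₀)/SE = (0.425 - 0.34)/0.018356 = 4.6306
Critical value: z_0.05 = ±1.645
p-value < 0.0001
Decision: reject H₀ at α = 0.1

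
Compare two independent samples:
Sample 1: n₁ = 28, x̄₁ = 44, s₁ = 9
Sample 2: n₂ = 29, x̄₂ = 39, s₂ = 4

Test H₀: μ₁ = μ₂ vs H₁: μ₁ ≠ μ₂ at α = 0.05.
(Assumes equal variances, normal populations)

Pooled variance: s²_p = [27×9² + 28×4²]/(55) = 47.9091
s_p = 6.9216
SE = s_p×√(1/n₁ + 1/n₂) = 6.9216×√(1/28 + 1/29) = 1.8339
t = (x̄₁ - x̄₂)/SE = (44 - 39)/1.8339 = 2.7264
df = 55, t-critical = ±2.004
Decision: reject H₀

Answer: t = 2.7264, reject H₀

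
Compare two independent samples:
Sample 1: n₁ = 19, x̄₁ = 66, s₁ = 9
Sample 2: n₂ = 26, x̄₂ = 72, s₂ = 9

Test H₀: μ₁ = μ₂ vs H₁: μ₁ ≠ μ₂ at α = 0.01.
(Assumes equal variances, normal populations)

Answer: t = -2.2089, fail to reject H₀

Derivation:
Pooled variance: s²_p = [18×9² + 25×9²]/(43) = 81.0000
s_p = 9.0000
SE = s_p×√(1/n₁ + 1/n₂) = 9.0000×√(1/19 + 1/26) = 2.7163
t = (x̄₁ - x̄₂)/SE = (66 - 72)/2.7163 = -2.2089
df = 43, t-critical = ±2.695
Decision: fail to reject H₀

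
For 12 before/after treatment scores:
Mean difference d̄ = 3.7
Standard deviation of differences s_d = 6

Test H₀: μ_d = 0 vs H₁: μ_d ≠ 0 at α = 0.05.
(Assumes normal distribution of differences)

df = n - 1 = 11
SE = s_d/√n = 6/√12 = 1.7321
t = d̄/SE = 3.7/1.7321 = 2.1361
Critical value: t_{0.025,11} = ±2.201
p-value ≈ 0.0560
Decision: fail to reject H₀

Answer: t = 2.1361, fail to reject H₀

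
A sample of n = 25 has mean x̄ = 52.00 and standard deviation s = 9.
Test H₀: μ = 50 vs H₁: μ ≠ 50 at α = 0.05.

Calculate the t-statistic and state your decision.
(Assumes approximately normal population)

Answer: t = 1.1111, fail to reject H₀

Derivation:
df = n - 1 = 24
SE = s/√n = 9/√25 = 1.8000
t = (x̄ - μ₀)/SE = (52.00 - 50)/1.8000 = 1.1111
Critical value: t_{0.025,24} = ±2.064
p-value ≈ 0.2775
Decision: fail to reject H₀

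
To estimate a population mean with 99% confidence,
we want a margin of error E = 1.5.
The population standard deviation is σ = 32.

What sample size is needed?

Answer: n = 3021

Derivation:
z_0.005 = 2.576
n = (z×σ/E)² = (2.576×32/1.5)²
n = 3020.0154
Round up: n = 3021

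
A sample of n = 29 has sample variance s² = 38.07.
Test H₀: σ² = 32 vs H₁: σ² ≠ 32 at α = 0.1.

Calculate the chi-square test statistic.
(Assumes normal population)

df = n - 1 = 28
χ² = (n-1)s²/σ₀² = 28×38.07/32 = 33.3113
Critical values: χ²_{0.95,28} = 16.928, χ²_{0.05,28} = 41.337
Rejection region: χ² < 16.928 or χ² > 41.337
Decision: fail to reject H₀

Answer: χ² = 33.3113, fail to reject H₀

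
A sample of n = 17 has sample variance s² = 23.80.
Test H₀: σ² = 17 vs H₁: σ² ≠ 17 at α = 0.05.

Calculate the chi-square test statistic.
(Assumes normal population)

Answer: χ² = 22.4000, fail to reject H₀

Derivation:
df = n - 1 = 16
χ² = (n-1)s²/σ₀² = 16×23.80/17 = 22.4000
Critical values: χ²_{0.975,16} = 6.908, χ²_{0.025,16} = 28.845
Rejection region: χ² < 6.908 or χ² > 28.845
Decision: fail to reject H₀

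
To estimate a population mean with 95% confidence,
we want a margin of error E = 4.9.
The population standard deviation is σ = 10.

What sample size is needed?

z_0.025 = 1.960
n = (z×σ/E)² = (1.960×10/4.9)²
n = 16.0000
Already a whole number: n = 16

Answer: n = 16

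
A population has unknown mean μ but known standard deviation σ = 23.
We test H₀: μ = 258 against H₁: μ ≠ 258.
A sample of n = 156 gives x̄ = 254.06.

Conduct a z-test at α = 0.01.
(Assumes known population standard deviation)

Standard error: SE = σ/√n = 23/√156 = 1.8415
z-statistic: z = (x̄ - μ₀)/SE = (254.06 - 258)/1.8415 = -2.1396
Critical value: ±2.576
p-value = 0.0324
Decision: fail to reject H₀

Answer: z = -2.1396, fail to reject H₀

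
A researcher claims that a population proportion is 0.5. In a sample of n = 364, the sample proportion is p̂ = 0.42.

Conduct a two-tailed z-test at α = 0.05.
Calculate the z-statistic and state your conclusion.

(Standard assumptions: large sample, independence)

Answer: z = -3.0526, reject H₀

Derivation:
H₀: p = 0.5, H₁: p ≠ 0.5
Standard error: SE = √(p₀(1-p₀)/n) = √(0.5×0.5/364) = 0.026207
z-statistic: z = (p̂ - p₀)/SE = (0.42 - 0.5)/0.026207 = -3.0526
Critical value: z_0.025 = ±1.960
p-value = 0.0023
Decision: reject H₀ at α = 0.05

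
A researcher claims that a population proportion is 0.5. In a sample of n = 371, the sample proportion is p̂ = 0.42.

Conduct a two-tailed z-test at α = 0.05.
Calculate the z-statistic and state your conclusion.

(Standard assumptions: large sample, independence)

H₀: p = 0.5, H₁: p ≠ 0.5
Standard error: SE = √(p₀(1-p₀)/n) = √(0.5×0.5/371) = 0.025959
z-statistic: z = (p̂ - p₀)/SE = (0.42 - 0.5)/0.025959 = -3.0818
Critical value: z_0.025 = ±1.960
p-value = 0.0021
Decision: reject H₀ at α = 0.05

Answer: z = -3.0818, reject H₀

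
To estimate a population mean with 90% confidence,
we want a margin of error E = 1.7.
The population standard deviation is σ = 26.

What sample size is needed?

Answer: n = 633

Derivation:
z_0.05 = 1.645
n = (z×σ/E)² = (1.645×26/1.7)²
n = 632.9664
Round up: n = 633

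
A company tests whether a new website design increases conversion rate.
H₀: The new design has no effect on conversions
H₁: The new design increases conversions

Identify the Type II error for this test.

Type I error: rejecting H₀ when it is actually true (false positive).
Type II error: failing to reject H₀ when H₁ is actually true (false negative).

Answer: Keeping the old design when the new one would have increased conversions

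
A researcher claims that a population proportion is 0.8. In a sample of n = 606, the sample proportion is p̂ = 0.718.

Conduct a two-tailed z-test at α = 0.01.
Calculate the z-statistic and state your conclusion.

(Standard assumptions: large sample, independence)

H₀: p = 0.8, H₁: p ≠ 0.8
Standard error: SE = √(p₀(1-p₀)/n) = √(0.8×0.2/606) = 0.016249
z-statistic: z = (p̂ - p₀)/SE = (0.718 - 0.8)/0.016249 = -5.0465
Critical value: z_0.005 = ±2.576
p-value < 0.0001
Decision: reject H₀ at α = 0.01

Answer: z = -5.0465, reject H₀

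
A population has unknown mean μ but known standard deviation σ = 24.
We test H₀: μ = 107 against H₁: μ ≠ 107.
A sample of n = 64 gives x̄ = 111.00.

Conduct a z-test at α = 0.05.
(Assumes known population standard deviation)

Standard error: SE = σ/√n = 24/√64 = 3.0000
z-statistic: z = (x̄ - μ₀)/SE = (111.00 - 107)/3.0000 = 1.3333
Critical value: ±1.960
p-value = 0.1824
Decision: fail to reject H₀

Answer: z = 1.3333, fail to reject H₀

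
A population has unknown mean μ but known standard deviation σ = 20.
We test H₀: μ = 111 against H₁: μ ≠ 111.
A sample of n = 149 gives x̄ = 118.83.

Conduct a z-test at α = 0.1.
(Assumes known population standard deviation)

Standard error: SE = σ/√n = 20/√149 = 1.6385
z-statistic: z = (x̄ - μ₀)/SE = (118.83 - 111)/1.6385 = 4.7788
Critical value: ±1.645
p-value < 0.0001
Decision: reject H₀

Answer: z = 4.7788, reject H₀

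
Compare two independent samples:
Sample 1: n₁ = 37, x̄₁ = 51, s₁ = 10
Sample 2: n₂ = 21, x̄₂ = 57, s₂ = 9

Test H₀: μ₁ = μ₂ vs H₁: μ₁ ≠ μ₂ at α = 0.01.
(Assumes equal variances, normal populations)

Answer: t = -2.2746, fail to reject H₀

Derivation:
Pooled variance: s²_p = [36×10² + 20×9²]/(56) = 93.2143
s_p = 9.6548
SE = s_p×√(1/n₁ + 1/n₂) = 9.6548×√(1/37 + 1/21) = 2.6378
t = (x̄₁ - x̄₂)/SE = (51 - 57)/2.6378 = -2.2746
df = 56, t-critical = ±2.667
Decision: fail to reject H₀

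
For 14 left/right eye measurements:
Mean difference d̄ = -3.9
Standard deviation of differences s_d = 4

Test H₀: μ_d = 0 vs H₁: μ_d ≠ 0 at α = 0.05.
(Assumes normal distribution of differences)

df = n - 1 = 13
SE = s_d/√n = 4/√14 = 1.0690
t = d̄/SE = -3.9/1.0690 = -3.6483
Critical value: t_{0.025,13} = ±2.160
p-value ≈ 0.0029
Decision: reject H₀

Answer: t = -3.6483, reject H₀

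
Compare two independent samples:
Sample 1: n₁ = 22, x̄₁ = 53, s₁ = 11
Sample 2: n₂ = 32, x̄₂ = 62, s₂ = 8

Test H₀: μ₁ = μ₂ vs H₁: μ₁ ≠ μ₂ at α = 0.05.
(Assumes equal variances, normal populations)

Pooled variance: s²_p = [21×11² + 31×8²]/(52) = 87.0192
s_p = 9.3284
SE = s_p×√(1/n₁ + 1/n₂) = 9.3284×√(1/22 + 1/32) = 2.5836
t = (x̄₁ - x̄₂)/SE = (53 - 62)/2.5836 = -3.4835
df = 52, t-critical = ±2.007
Decision: reject H₀

Answer: t = -3.4835, reject H₀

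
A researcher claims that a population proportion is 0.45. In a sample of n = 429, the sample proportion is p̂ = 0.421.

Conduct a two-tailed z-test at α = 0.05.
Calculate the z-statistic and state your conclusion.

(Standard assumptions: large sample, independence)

Answer: z = -1.2074, fail to reject H₀

Derivation:
H₀: p = 0.45, H₁: p ≠ 0.45
Standard error: SE = √(p₀(1-p₀)/n) = √(0.45×0.55/429) = 0.024019
z-statistic: z = (p̂ - p₀)/SE = (0.421 - 0.45)/0.024019 = -1.2074
Critical value: z_0.025 = ±1.960
p-value = 0.2273
Decision: fail to reject H₀ at α = 0.05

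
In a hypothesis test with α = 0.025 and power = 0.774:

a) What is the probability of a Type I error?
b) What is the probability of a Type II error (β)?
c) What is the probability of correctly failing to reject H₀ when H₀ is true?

a) Type I error probability = α = 0.025
b) Power = P(reject H₀ | H₁ true) = 1 - β = 0.774, so Type II error probability = β = 1 - Power = 0.226
c) P(fail to reject H₀ | H₀ true) = 1 - α = 0.975

Answer: a) 0.025, b) 0.226, c) 0.975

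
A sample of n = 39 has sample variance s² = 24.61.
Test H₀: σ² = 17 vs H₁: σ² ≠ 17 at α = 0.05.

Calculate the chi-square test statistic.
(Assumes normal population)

Answer: χ² = 55.0106, fail to reject H₀

Derivation:
df = n - 1 = 38
χ² = (n-1)s²/σ₀² = 38×24.61/17 = 55.0106
Critical values: χ²_{0.975,38} = 22.878, χ²_{0.025,38} = 56.896
Rejection region: χ² < 22.878 or χ² > 56.896
Decision: fail to reject H₀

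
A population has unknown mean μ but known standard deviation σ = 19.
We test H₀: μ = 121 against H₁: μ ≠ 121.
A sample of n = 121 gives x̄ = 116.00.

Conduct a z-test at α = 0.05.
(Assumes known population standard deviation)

Standard error: SE = σ/√n = 19/√121 = 1.7273
z-statistic: z = (x̄ - μ₀)/SE = (116.00 - 121)/1.7273 = -2.8947
Critical value: ±1.960
p-value = 0.0038
Decision: reject H₀

Answer: z = -2.8947, reject H₀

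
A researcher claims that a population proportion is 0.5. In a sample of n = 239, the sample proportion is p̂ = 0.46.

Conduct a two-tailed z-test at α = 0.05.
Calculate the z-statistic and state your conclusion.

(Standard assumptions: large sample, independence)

Answer: z = -1.2368, fail to reject H₀

Derivation:
H₀: p = 0.5, H₁: p ≠ 0.5
Standard error: SE = √(p₀(1-p₀)/n) = √(0.5×0.5/239) = 0.032342
z-statistic: z = (p̂ - p₀)/SE = (0.46 - 0.5)/0.032342 = -1.2368
Critical value: z_0.025 = ±1.960
p-value = 0.2162
Decision: fail to reject H₀ at α = 0.05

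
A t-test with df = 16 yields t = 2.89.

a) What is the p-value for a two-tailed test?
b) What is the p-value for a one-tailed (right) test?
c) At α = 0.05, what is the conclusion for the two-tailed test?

Using t-distribution with df = 16:
a) Two-tailed: p = 2×P(T > 2.89) = 0.0107
b) One-tailed: p = P(T > 2.89) = 0.0053
c) 0.0107 < 0.05, reject H₀

Answer: a) 0.0107, b) 0.0053, c) reject H₀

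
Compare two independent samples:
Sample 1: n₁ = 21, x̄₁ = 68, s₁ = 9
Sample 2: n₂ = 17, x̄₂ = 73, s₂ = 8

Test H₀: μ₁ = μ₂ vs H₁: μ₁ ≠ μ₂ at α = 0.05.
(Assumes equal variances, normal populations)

Answer: t = -1.7883, fail to reject H₀

Derivation:
Pooled variance: s²_p = [20×9² + 16×8²]/(36) = 73.4444
s_p = 8.5700
SE = s_p×√(1/n₁ + 1/n₂) = 8.5700×√(1/21 + 1/17) = 2.7960
t = (x̄₁ - x̄₂)/SE = (68 - 73)/2.7960 = -1.7883
df = 36, t-critical = ±2.028
Decision: fail to reject H₀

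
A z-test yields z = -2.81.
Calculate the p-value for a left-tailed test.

Answer: p-value ≈ 0.0025

Derivation:
For z = -2.81:
p = P(Z < -2.81) = Φ(-2.81) = 0.0025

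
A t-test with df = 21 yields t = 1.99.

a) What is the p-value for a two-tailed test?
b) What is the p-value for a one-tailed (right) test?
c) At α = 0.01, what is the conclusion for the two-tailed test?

Using t-distribution with df = 21:
a) Two-tailed: p = 2×P(T > 1.99) = 0.0598
b) One-tailed: p = P(T > 1.99) = 0.0299
c) 0.0598 ≥ 0.01, fail to reject H₀

Answer: a) 0.0598, b) 0.0299, c) fail to reject H₀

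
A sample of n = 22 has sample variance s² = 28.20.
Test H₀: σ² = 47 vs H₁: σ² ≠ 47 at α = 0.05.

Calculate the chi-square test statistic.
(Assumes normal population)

Answer: χ² = 12.6000, fail to reject H₀

Derivation:
df = n - 1 = 21
χ² = (n-1)s²/σ₀² = 21×28.20/47 = 12.6000
Critical values: χ²_{0.975,21} = 10.283, χ²_{0.025,21} = 35.479
Rejection region: χ² < 10.283 or χ² > 35.479
Decision: fail to reject H₀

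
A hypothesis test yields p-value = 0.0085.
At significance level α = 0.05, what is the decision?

Answer: reject H₀

Derivation:
Compare p-value to α:
0.0085 < 0.05
Decision: reject H₀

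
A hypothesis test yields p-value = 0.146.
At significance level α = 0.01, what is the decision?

Answer: fail to reject H₀

Derivation:
Compare p-value to α:
0.146 ≥ 0.01
Decision: fail to reject H₀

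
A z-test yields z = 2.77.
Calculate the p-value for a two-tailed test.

For z = 2.77:
p = 2×P(Z > |2.77|) = 2×(1 - Φ(2.77)) = 0.0056

Answer: p-value ≈ 0.0056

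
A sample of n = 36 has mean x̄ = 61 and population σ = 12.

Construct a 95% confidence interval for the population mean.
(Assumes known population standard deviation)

Answer: (57.0800, 64.9200)

Derivation:
Confidence level: 95%, α = 0.05
z_0.025 = 1.960
SE = σ/√n = 12/√36 = 2.0000
Margin of error = 1.960 × 2.0000 = 3.9200
CI: x̄ ± margin = 61 ± 3.9200
CI: (57.0800, 64.9200)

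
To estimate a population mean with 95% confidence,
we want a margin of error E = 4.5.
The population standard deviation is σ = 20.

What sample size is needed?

z_0.025 = 1.960
n = (z×σ/E)² = (1.960×20/4.5)²
n = 75.8835
Round up: n = 76

Answer: n = 76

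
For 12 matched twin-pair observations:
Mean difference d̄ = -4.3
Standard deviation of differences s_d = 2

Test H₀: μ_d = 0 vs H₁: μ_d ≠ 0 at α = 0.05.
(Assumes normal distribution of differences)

df = n - 1 = 11
SE = s_d/√n = 2/√12 = 0.5774
t = d̄/SE = -4.3/0.5774 = -7.4472
Critical value: t_{0.025,11} = ±2.201
p-value < 0.0001
Decision: reject H₀

Answer: t = -7.4472, reject H₀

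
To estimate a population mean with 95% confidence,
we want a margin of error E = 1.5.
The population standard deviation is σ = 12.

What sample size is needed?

Answer: n = 246

Derivation:
z_0.025 = 1.960
n = (z×σ/E)² = (1.960×12/1.5)²
n = 245.8624
Round up: n = 246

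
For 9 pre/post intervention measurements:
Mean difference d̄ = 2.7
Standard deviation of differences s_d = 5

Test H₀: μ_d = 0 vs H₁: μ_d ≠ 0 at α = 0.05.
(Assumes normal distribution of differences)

df = n - 1 = 8
SE = s_d/√n = 5/√9 = 1.6667
t = d̄/SE = 2.7/1.6667 = 1.6200
Critical value: t_{0.025,8} = ±2.306
p-value ≈ 0.1439
Decision: fail to reject H₀

Answer: t = 1.6200, fail to reject H₀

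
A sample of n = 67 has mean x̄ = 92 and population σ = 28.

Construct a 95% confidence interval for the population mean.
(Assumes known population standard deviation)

Answer: (85.2954, 98.7046)

Derivation:
Confidence level: 95%, α = 0.05
z_0.025 = 1.960
SE = σ/√n = 28/√67 = 3.4207
Margin of error = 1.960 × 3.4207 = 6.7046
CI: x̄ ± margin = 92 ± 6.7046
CI: (85.2954, 98.7046)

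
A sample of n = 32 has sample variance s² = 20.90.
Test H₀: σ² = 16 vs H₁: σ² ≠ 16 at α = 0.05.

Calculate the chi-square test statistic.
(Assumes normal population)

Answer: χ² = 40.4937, fail to reject H₀

Derivation:
df = n - 1 = 31
χ² = (n-1)s²/σ₀² = 31×20.90/16 = 40.4937
Critical values: χ²_{0.975,31} = 17.539, χ²_{0.025,31} = 48.232
Rejection region: χ² < 17.539 or χ² > 48.232
Decision: fail to reject H₀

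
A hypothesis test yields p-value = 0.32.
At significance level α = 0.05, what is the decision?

Answer: fail to reject H₀

Derivation:
Compare p-value to α:
0.32 ≥ 0.05
Decision: fail to reject H₀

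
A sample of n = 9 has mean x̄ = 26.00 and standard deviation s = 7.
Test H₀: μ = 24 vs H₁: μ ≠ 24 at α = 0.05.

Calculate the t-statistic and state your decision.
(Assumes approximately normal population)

Answer: t = 0.8572, fail to reject H₀

Derivation:
df = n - 1 = 8
SE = s/√n = 7/√9 = 2.3333
t = (x̄ - μ₀)/SE = (26.00 - 24)/2.3333 = 0.8572
Critical value: t_{0.025,8} = ±2.306
p-value ≈ 0.4163
Decision: fail to reject H₀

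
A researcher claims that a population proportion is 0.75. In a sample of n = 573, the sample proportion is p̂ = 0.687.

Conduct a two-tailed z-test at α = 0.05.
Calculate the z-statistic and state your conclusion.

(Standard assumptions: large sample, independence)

H₀: p = 0.75, H₁: p ≠ 0.75
Standard error: SE = √(p₀(1-p₀)/n) = √(0.75×0.25/573) = 0.018089
z-statistic: z = (p̂ - p₀)/SE = (0.687 - 0.75)/0.018089 = -3.4828
Critical value: z_0.025 = ±1.960
p-value = 0.0005
Decision: reject H₀ at α = 0.05

Answer: z = -3.4828, reject H₀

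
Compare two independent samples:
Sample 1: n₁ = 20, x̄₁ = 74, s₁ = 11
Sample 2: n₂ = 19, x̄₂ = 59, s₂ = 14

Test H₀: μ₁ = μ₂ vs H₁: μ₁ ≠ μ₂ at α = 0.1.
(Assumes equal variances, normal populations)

Pooled variance: s²_p = [19×11² + 18×14²]/(37) = 157.4865
s_p = 12.5494
SE = s_p×√(1/n₁ + 1/n₂) = 12.5494×√(1/20 + 1/19) = 4.0203
t = (x̄₁ - x̄₂)/SE = (74 - 59)/4.0203 = 3.7311
df = 37, t-critical = ±1.687
Decision: reject H₀

Answer: t = 3.7311, reject H₀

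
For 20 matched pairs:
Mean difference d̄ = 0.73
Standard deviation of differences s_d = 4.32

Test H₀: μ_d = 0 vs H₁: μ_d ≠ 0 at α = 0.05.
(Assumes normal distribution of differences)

df = n - 1 = 19
SE = s_d/√n = 4.32/√20 = 0.9660
t = d̄/SE = 0.73/0.9660 = 0.7557
Critical value: t_{0.025,19} = ±2.093
p-value ≈ 0.4591
Decision: fail to reject H₀

Answer: t = 0.7557, fail to reject H₀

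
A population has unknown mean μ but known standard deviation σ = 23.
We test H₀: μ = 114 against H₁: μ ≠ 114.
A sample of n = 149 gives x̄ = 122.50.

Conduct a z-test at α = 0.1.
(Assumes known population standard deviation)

Answer: z = 4.5112, reject H₀

Derivation:
Standard error: SE = σ/√n = 23/√149 = 1.8842
z-statistic: z = (x̄ - μ₀)/SE = (122.50 - 114)/1.8842 = 4.5112
Critical value: ±1.645
p-value < 0.0001
Decision: reject H₀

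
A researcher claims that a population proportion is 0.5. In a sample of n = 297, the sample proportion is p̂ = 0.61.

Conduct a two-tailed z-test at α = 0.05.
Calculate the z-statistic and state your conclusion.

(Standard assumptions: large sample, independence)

H₀: p = 0.5, H₁: p ≠ 0.5
Standard error: SE = √(p₀(1-p₀)/n) = √(0.5×0.5/297) = 0.029013
z-statistic: z = (p̂ - p₀)/SE = (0.61 - 0.5)/0.029013 = 3.7914
Critical value: z_0.025 = ±1.960
p-value = 0.0001
Decision: reject H₀ at α = 0.05

Answer: z = 3.7914, reject H₀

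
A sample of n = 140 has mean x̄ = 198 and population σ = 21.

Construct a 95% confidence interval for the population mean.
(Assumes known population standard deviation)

Answer: (194.5214, 201.4786)

Derivation:
Confidence level: 95%, α = 0.05
z_0.025 = 1.960
SE = σ/√n = 21/√140 = 1.7748
Margin of error = 1.960 × 1.7748 = 3.4786
CI: x̄ ± margin = 198 ± 3.4786
CI: (194.5214, 201.4786)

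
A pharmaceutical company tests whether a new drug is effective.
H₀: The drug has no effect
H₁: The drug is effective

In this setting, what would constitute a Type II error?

Answer: Failing to detect the drug's effect when it actually works

Derivation:
A Type I error (probability α) occurs when we reject a true H₀.
A Type II error (probability β) occurs when we fail to reject a false H₀.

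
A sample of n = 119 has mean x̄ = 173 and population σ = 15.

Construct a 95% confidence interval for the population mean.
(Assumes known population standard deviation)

Answer: (170.3050, 175.6950)

Derivation:
Confidence level: 95%, α = 0.05
z_0.025 = 1.960
SE = σ/√n = 15/√119 = 1.3750
Margin of error = 1.960 × 1.3750 = 2.6950
CI: x̄ ± margin = 173 ± 2.6950
CI: (170.3050, 175.6950)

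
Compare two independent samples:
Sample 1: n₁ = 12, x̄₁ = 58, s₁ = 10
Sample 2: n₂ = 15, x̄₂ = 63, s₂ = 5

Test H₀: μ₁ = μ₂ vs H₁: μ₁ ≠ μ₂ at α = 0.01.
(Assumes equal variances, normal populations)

Answer: t = -1.6951, fail to reject H₀

Derivation:
Pooled variance: s²_p = [11×10² + 14×5²]/(25) = 58.0000
s_p = 7.6158
SE = s_p×√(1/n₁ + 1/n₂) = 7.6158×√(1/12 + 1/15) = 2.9496
t = (x̄₁ - x̄₂)/SE = (58 - 63)/2.9496 = -1.6951
df = 25, t-critical = ±2.787
Decision: fail to reject H₀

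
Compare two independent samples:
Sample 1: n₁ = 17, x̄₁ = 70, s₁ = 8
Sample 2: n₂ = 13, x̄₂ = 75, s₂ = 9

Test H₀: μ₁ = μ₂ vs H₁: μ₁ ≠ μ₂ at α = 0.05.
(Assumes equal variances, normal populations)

Answer: t = -1.6073, fail to reject H₀

Derivation:
Pooled variance: s²_p = [16×8² + 12×9²]/(28) = 71.2857
s_p = 8.4431
SE = s_p×√(1/n₁ + 1/n₂) = 8.4431×√(1/17 + 1/13) = 3.1108
t = (x̄₁ - x̄₂)/SE = (70 - 75)/3.1108 = -1.6073
df = 28, t-critical = ±2.048
Decision: fail to reject H₀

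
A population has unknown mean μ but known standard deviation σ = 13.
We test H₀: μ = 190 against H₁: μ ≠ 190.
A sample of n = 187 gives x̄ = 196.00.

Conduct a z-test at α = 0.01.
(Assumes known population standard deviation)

Answer: z = 6.3111, reject H₀

Derivation:
Standard error: SE = σ/√n = 13/√187 = 0.9507
z-statistic: z = (x̄ - μ₀)/SE = (196.00 - 190)/0.9507 = 6.3111
Critical value: ±2.576
p-value < 0.0001
Decision: reject H₀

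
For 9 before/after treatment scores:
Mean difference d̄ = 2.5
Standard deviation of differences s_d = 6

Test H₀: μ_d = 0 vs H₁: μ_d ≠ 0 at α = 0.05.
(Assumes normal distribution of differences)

Answer: t = 1.2500, fail to reject H₀

Derivation:
df = n - 1 = 8
SE = s_d/√n = 6/√9 = 2.0000
t = d̄/SE = 2.5/2.0000 = 1.2500
Critical value: t_{0.025,8} = ±2.306
p-value ≈ 0.2466
Decision: fail to reject H₀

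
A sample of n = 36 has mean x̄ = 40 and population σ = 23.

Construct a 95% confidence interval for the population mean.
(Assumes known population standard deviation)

Confidence level: 95%, α = 0.05
z_0.025 = 1.960
SE = σ/√n = 23/√36 = 3.8333
Margin of error = 1.960 × 3.8333 = 7.5133
CI: x̄ ± margin = 40 ± 7.5133
CI: (32.4867, 47.5133)

Answer: (32.4867, 47.5133)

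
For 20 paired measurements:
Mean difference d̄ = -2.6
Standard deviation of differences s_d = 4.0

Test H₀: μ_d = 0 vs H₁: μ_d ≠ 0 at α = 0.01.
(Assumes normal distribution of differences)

Answer: t = -2.9070, reject H₀

Derivation:
df = n - 1 = 19
SE = s_d/√n = 4.0/√20 = 0.8944
t = d̄/SE = -2.6/0.8944 = -2.9070
Critical value: t_{0.005,19} = ±2.861
p-value ≈ 0.0090
Decision: reject H₀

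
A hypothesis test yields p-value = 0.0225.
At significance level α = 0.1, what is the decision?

Answer: reject H₀

Derivation:
Compare p-value to α:
0.0225 < 0.1
Decision: reject H₀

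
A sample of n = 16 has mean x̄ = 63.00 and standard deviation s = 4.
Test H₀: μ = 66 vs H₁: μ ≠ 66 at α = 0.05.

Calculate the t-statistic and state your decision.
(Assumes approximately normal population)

Answer: t = -3.0000, reject H₀

Derivation:
df = n - 1 = 15
SE = s/√n = 4/√16 = 1.0000
t = (x̄ - μ₀)/SE = (63.00 - 66)/1.0000 = -3.0000
Critical value: t_{0.025,15} = ±2.131
p-value ≈ 0.0090
Decision: reject H₀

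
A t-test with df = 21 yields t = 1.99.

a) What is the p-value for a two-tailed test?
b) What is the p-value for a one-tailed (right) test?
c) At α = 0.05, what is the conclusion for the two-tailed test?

Using t-distribution with df = 21:
a) Two-tailed: p = 2×P(T > 1.99) = 0.0598
b) One-tailed: p = P(T > 1.99) = 0.0299
c) 0.0598 ≥ 0.05, fail to reject H₀

Answer: a) 0.0598, b) 0.0299, c) fail to reject H₀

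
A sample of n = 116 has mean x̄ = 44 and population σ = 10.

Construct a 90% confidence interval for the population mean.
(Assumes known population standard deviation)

Confidence level: 90%, α = 0.1
z_0.05 = 1.645
SE = σ/√n = 10/√116 = 0.9285
Margin of error = 1.645 × 0.9285 = 1.5274
CI: x̄ ± margin = 44 ± 1.5274
CI: (42.4726, 45.5274)

Answer: (42.4726, 45.5274)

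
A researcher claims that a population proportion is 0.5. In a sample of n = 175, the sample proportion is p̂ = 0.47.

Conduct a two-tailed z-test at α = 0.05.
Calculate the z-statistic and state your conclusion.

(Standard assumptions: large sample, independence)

Answer: z = -0.7937, fail to reject H₀

Derivation:
H₀: p = 0.5, H₁: p ≠ 0.5
Standard error: SE = √(p₀(1-p₀)/n) = √(0.5×0.5/175) = 0.037796
z-statistic: z = (p̂ - p₀)/SE = (0.47 - 0.5)/0.037796 = -0.7937
Critical value: z_0.025 = ±1.960
p-value = 0.4274
Decision: fail to reject H₀ at α = 0.05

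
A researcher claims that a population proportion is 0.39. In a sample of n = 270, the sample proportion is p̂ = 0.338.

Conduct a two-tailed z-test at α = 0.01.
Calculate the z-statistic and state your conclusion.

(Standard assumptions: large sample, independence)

H₀: p = 0.39, H₁: p ≠ 0.39
Standard error: SE = √(p₀(1-p₀)/n) = √(0.39×0.61/270) = 0.029684
z-statistic: z = (p̂ - p₀)/SE = (0.338 - 0.39)/0.029684 = -1.7518
Critical value: z_0.005 = ±2.576
p-value = 0.0798
Decision: fail to reject H₀ at α = 0.01

Answer: z = -1.7518, fail to reject H₀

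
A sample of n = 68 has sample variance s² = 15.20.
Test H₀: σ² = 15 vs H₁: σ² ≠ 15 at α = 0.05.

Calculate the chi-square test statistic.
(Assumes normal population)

df = n - 1 = 67
χ² = (n-1)s²/σ₀² = 67×15.20/15 = 67.8933
Critical values: χ²_{0.975,67} = 46.261, χ²_{0.025,67} = 91.519
Rejection region: χ² < 46.261 or χ² > 91.519
Decision: fail to reject H₀

Answer: χ² = 67.8933, fail to reject H₀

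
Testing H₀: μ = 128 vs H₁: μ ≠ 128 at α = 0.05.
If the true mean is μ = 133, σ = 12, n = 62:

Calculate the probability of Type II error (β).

SE = σ/√n = 12/√62 = 1.5240
Critical values: μ₀ ± z_0.025×SE = 128 ± 1.960×1.5240
Acceptance region: (125.0130, 130.9870)
Under H₁ (μ = 133): z_high = (130.9870 - 133)/1.5240 = -1.3209, z_low = (125.0130 - 133)/1.5240 = -5.2408
β = P(not reject | H₁) = Φ(-1.3209) - Φ(-5.2408) ≈ 0.0933

Answer: β ≈ 0.0933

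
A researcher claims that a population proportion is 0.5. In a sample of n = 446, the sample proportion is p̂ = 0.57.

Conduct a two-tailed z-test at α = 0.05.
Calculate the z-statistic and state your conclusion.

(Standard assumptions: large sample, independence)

H₀: p = 0.5, H₁: p ≠ 0.5
Standard error: SE = √(p₀(1-p₀)/n) = √(0.5×0.5/446) = 0.023676
z-statistic: z = (p̂ - p₀)/SE = (0.57 - 0.5)/0.023676 = 2.9566
Critical value: z_0.025 = ±1.960
p-value = 0.0031
Decision: reject H₀ at α = 0.05

Answer: z = 2.9566, reject H₀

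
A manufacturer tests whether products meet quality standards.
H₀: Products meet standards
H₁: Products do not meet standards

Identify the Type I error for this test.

Answer: Rejecting good products that actually meet standards

Derivation:
Type I error (α): Rejecting H₀ when H₀ is true
Type II error (β): Failing to reject H₀ when H₁ is true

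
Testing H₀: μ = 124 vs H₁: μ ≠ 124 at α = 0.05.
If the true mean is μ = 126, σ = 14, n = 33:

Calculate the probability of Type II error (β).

SE = σ/√n = 14/√33 = 2.4371
Critical values: μ₀ ± z_0.025×SE = 124 ± 1.960×2.4371
Acceptance region: (119.2233, 128.7767)
Under H₁ (μ = 126): z_high = (128.7767 - 126)/2.4371 = 1.1393, z_low = (119.2233 - 126)/2.4371 = -2.7806
β = P(not reject | H₁) = Φ(1.1393) - Φ(-2.7806) ≈ 0.8700

Answer: β ≈ 0.8700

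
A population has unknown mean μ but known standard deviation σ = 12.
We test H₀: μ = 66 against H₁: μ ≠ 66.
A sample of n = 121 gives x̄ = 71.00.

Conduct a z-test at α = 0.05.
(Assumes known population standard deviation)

Answer: z = 4.5834, reject H₀

Derivation:
Standard error: SE = σ/√n = 12/√121 = 1.0909
z-statistic: z = (x̄ - μ₀)/SE = (71.00 - 66)/1.0909 = 4.5834
Critical value: ±1.960
p-value < 0.0001
Decision: reject H₀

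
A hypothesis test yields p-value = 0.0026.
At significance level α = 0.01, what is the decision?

Compare p-value to α:
0.0026 < 0.01
Decision: reject H₀

Answer: reject H₀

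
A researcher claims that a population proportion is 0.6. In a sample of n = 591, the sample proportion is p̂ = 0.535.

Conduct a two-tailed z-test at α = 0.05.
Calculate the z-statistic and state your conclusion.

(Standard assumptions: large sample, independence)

H₀: p = 0.6, H₁: p ≠ 0.6
Standard error: SE = √(p₀(1-p₀)/n) = √(0.6×0.4/591) = 0.020152
z-statistic: z = (p̂ - p₀)/SE = (0.535 - 0.6)/0.020152 = -3.2255
Critical value: z_0.025 = ±1.960
p-value = 0.0013
Decision: reject H₀ at α = 0.05

Answer: z = -3.2255, reject H₀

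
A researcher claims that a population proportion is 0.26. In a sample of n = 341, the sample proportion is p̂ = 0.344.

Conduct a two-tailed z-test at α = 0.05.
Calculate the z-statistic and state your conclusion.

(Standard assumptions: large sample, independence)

H₀: p = 0.26, H₁: p ≠ 0.26
Standard error: SE = √(p₀(1-p₀)/n) = √(0.26×0.74/341) = 0.023753
z-statistic: z = (p̂ - p₀)/SE = (0.344 - 0.26)/0.023753 = 3.5364
Critical value: z_0.025 = ±1.960
p-value = 0.0004
Decision: reject H₀ at α = 0.05

Answer: z = 3.5364, reject H₀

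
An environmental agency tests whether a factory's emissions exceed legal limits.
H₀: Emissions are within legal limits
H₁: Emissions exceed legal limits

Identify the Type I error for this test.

Answer: Citing a compliant factory for excess emissions

Derivation:
Type I error (α): Rejecting H₀ when H₀ is true
Type II error (β): Failing to reject H₀ when H₁ is true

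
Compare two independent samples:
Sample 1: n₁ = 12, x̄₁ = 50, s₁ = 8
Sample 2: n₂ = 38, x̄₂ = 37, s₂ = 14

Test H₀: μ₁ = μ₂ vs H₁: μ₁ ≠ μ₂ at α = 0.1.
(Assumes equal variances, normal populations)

Answer: t = 3.0494, reject H₀

Derivation:
Pooled variance: s²_p = [11×8² + 37×14²]/(48) = 165.7500
s_p = 12.8744
SE = s_p×√(1/n₁ + 1/n₂) = 12.8744×√(1/12 + 1/38) = 4.2631
t = (x̄₁ - x̄₂)/SE = (50 - 37)/4.2631 = 3.0494
df = 48, t-critical = ±1.677
Decision: reject H₀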